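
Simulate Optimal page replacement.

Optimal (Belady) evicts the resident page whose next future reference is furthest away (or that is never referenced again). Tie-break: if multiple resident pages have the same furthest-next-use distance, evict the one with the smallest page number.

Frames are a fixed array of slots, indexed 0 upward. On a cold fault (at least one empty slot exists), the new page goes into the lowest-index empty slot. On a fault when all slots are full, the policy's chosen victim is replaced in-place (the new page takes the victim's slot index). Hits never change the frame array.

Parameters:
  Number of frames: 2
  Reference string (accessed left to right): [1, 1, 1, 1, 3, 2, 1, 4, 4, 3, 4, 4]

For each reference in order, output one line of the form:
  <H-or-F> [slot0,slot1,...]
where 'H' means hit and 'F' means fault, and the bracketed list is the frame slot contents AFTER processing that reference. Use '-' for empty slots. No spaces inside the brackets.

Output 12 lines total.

F [1,-]
H [1,-]
H [1,-]
H [1,-]
F [1,3]
F [1,2]
H [1,2]
F [4,2]
H [4,2]
F [4,3]
H [4,3]
H [4,3]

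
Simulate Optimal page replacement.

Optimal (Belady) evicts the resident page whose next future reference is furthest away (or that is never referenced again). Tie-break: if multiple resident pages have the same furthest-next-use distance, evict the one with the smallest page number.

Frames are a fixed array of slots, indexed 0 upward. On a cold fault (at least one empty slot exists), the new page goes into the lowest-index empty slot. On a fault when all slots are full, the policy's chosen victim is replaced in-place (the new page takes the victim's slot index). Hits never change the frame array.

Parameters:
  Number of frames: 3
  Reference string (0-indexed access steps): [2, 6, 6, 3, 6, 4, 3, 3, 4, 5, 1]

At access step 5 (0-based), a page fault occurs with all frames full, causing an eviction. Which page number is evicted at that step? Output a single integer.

Step 0: ref 2 -> FAULT, frames=[2,-,-]
Step 1: ref 6 -> FAULT, frames=[2,6,-]
Step 2: ref 6 -> HIT, frames=[2,6,-]
Step 3: ref 3 -> FAULT, frames=[2,6,3]
Step 4: ref 6 -> HIT, frames=[2,6,3]
Step 5: ref 4 -> FAULT, evict 2, frames=[4,6,3]
At step 5: evicted page 2

Answer: 2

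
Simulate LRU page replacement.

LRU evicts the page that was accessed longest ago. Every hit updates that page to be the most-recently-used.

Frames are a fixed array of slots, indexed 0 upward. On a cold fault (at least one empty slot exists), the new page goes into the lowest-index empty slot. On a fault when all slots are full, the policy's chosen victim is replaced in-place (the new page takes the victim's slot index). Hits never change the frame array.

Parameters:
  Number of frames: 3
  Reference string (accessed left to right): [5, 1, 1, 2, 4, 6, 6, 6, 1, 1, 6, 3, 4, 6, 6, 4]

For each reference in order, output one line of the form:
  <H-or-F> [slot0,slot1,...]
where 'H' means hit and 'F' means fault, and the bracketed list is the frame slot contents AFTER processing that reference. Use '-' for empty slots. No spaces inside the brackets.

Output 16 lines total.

F [5,-,-]
F [5,1,-]
H [5,1,-]
F [5,1,2]
F [4,1,2]
F [4,6,2]
H [4,6,2]
H [4,6,2]
F [4,6,1]
H [4,6,1]
H [4,6,1]
F [3,6,1]
F [3,6,4]
H [3,6,4]
H [3,6,4]
H [3,6,4]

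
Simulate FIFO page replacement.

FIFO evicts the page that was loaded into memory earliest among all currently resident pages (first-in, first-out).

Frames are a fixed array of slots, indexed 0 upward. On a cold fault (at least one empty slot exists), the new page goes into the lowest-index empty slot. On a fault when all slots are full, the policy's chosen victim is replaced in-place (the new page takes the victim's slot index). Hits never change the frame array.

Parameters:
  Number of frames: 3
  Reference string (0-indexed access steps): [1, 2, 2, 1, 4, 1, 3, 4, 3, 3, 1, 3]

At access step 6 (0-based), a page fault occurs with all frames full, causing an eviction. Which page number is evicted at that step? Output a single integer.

Step 0: ref 1 -> FAULT, frames=[1,-,-]
Step 1: ref 2 -> FAULT, frames=[1,2,-]
Step 2: ref 2 -> HIT, frames=[1,2,-]
Step 3: ref 1 -> HIT, frames=[1,2,-]
Step 4: ref 4 -> FAULT, frames=[1,2,4]
Step 5: ref 1 -> HIT, frames=[1,2,4]
Step 6: ref 3 -> FAULT, evict 1, frames=[3,2,4]
At step 6: evicted page 1

Answer: 1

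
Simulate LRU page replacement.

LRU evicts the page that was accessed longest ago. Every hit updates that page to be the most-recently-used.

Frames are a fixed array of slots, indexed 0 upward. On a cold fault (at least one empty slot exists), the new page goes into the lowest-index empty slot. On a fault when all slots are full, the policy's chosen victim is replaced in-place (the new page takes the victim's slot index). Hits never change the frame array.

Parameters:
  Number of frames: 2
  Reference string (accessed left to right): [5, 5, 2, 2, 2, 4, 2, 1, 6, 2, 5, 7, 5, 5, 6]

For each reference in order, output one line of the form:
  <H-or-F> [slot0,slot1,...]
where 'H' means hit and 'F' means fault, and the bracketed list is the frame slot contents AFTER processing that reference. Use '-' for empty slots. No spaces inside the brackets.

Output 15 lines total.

F [5,-]
H [5,-]
F [5,2]
H [5,2]
H [5,2]
F [4,2]
H [4,2]
F [1,2]
F [1,6]
F [2,6]
F [2,5]
F [7,5]
H [7,5]
H [7,5]
F [6,5]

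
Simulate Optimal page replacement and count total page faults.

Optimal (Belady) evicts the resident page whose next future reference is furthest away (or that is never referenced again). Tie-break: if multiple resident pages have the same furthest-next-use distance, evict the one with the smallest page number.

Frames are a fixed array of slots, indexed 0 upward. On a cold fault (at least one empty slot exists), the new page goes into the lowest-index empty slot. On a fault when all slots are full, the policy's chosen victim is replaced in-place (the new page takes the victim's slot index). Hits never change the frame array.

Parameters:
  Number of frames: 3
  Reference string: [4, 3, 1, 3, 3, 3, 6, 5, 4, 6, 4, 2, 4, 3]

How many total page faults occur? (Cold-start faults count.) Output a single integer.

Answer: 7

Derivation:
Step 0: ref 4 → FAULT, frames=[4,-,-]
Step 1: ref 3 → FAULT, frames=[4,3,-]
Step 2: ref 1 → FAULT, frames=[4,3,1]
Step 3: ref 3 → HIT, frames=[4,3,1]
Step 4: ref 3 → HIT, frames=[4,3,1]
Step 5: ref 3 → HIT, frames=[4,3,1]
Step 6: ref 6 → FAULT (evict 1), frames=[4,3,6]
Step 7: ref 5 → FAULT (evict 3), frames=[4,5,6]
Step 8: ref 4 → HIT, frames=[4,5,6]
Step 9: ref 6 → HIT, frames=[4,5,6]
Step 10: ref 4 → HIT, frames=[4,5,6]
Step 11: ref 2 → FAULT (evict 5), frames=[4,2,6]
Step 12: ref 4 → HIT, frames=[4,2,6]
Step 13: ref 3 → FAULT (evict 2), frames=[4,3,6]
Total faults: 7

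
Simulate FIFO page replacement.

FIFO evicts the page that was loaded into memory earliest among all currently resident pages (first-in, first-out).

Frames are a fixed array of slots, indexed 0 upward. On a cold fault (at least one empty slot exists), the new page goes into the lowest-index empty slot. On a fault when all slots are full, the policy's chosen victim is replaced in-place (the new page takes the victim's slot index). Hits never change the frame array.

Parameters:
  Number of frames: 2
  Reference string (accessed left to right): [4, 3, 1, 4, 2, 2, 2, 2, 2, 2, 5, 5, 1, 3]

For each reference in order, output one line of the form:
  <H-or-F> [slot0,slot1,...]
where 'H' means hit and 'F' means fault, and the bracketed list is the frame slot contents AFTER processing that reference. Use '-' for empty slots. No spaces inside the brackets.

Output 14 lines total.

F [4,-]
F [4,3]
F [1,3]
F [1,4]
F [2,4]
H [2,4]
H [2,4]
H [2,4]
H [2,4]
H [2,4]
F [2,5]
H [2,5]
F [1,5]
F [1,3]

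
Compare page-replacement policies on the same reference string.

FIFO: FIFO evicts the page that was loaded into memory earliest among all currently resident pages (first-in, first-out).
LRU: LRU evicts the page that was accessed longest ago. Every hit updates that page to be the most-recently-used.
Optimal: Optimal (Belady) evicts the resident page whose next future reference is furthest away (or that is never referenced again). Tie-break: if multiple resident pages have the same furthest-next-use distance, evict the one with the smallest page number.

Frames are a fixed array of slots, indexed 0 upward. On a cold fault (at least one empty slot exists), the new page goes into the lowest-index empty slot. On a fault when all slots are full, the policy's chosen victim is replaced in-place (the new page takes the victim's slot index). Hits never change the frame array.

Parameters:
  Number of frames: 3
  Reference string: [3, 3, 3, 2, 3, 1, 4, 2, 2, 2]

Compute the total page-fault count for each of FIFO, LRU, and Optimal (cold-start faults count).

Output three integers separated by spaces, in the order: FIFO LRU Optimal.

--- FIFO ---
  step 0: ref 3 -> FAULT, frames=[3,-,-] (faults so far: 1)
  step 1: ref 3 -> HIT, frames=[3,-,-] (faults so far: 1)
  step 2: ref 3 -> HIT, frames=[3,-,-] (faults so far: 1)
  step 3: ref 2 -> FAULT, frames=[3,2,-] (faults so far: 2)
  step 4: ref 3 -> HIT, frames=[3,2,-] (faults so far: 2)
  step 5: ref 1 -> FAULT, frames=[3,2,1] (faults so far: 3)
  step 6: ref 4 -> FAULT, evict 3, frames=[4,2,1] (faults so far: 4)
  step 7: ref 2 -> HIT, frames=[4,2,1] (faults so far: 4)
  step 8: ref 2 -> HIT, frames=[4,2,1] (faults so far: 4)
  step 9: ref 2 -> HIT, frames=[4,2,1] (faults so far: 4)
  FIFO total faults: 4
--- LRU ---
  step 0: ref 3 -> FAULT, frames=[3,-,-] (faults so far: 1)
  step 1: ref 3 -> HIT, frames=[3,-,-] (faults so far: 1)
  step 2: ref 3 -> HIT, frames=[3,-,-] (faults so far: 1)
  step 3: ref 2 -> FAULT, frames=[3,2,-] (faults so far: 2)
  step 4: ref 3 -> HIT, frames=[3,2,-] (faults so far: 2)
  step 5: ref 1 -> FAULT, frames=[3,2,1] (faults so far: 3)
  step 6: ref 4 -> FAULT, evict 2, frames=[3,4,1] (faults so far: 4)
  step 7: ref 2 -> FAULT, evict 3, frames=[2,4,1] (faults so far: 5)
  step 8: ref 2 -> HIT, frames=[2,4,1] (faults so far: 5)
  step 9: ref 2 -> HIT, frames=[2,4,1] (faults so far: 5)
  LRU total faults: 5
--- Optimal ---
  step 0: ref 3 -> FAULT, frames=[3,-,-] (faults so far: 1)
  step 1: ref 3 -> HIT, frames=[3,-,-] (faults so far: 1)
  step 2: ref 3 -> HIT, frames=[3,-,-] (faults so far: 1)
  step 3: ref 2 -> FAULT, frames=[3,2,-] (faults so far: 2)
  step 4: ref 3 -> HIT, frames=[3,2,-] (faults so far: 2)
  step 5: ref 1 -> FAULT, frames=[3,2,1] (faults so far: 3)
  step 6: ref 4 -> FAULT, evict 1, frames=[3,2,4] (faults so far: 4)
  step 7: ref 2 -> HIT, frames=[3,2,4] (faults so far: 4)
  step 8: ref 2 -> HIT, frames=[3,2,4] (faults so far: 4)
  step 9: ref 2 -> HIT, frames=[3,2,4] (faults so far: 4)
  Optimal total faults: 4

Answer: 4 5 4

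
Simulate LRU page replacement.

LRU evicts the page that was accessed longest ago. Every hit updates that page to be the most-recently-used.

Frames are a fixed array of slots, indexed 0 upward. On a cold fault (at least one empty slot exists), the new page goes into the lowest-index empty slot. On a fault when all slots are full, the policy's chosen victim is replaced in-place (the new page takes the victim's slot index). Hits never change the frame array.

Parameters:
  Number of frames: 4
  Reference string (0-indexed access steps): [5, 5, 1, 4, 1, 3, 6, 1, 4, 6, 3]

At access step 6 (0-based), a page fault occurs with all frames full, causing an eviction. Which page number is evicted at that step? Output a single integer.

Answer: 5

Derivation:
Step 0: ref 5 -> FAULT, frames=[5,-,-,-]
Step 1: ref 5 -> HIT, frames=[5,-,-,-]
Step 2: ref 1 -> FAULT, frames=[5,1,-,-]
Step 3: ref 4 -> FAULT, frames=[5,1,4,-]
Step 4: ref 1 -> HIT, frames=[5,1,4,-]
Step 5: ref 3 -> FAULT, frames=[5,1,4,3]
Step 6: ref 6 -> FAULT, evict 5, frames=[6,1,4,3]
At step 6: evicted page 5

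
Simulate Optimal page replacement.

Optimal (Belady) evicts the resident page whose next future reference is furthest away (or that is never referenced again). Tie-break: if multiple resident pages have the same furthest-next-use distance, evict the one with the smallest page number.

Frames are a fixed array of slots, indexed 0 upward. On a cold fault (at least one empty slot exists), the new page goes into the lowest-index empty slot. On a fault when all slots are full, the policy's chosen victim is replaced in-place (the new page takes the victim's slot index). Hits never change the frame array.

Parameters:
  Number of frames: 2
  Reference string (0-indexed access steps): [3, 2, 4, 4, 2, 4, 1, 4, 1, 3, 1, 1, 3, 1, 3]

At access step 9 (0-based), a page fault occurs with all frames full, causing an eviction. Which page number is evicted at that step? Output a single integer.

Step 0: ref 3 -> FAULT, frames=[3,-]
Step 1: ref 2 -> FAULT, frames=[3,2]
Step 2: ref 4 -> FAULT, evict 3, frames=[4,2]
Step 3: ref 4 -> HIT, frames=[4,2]
Step 4: ref 2 -> HIT, frames=[4,2]
Step 5: ref 4 -> HIT, frames=[4,2]
Step 6: ref 1 -> FAULT, evict 2, frames=[4,1]
Step 7: ref 4 -> HIT, frames=[4,1]
Step 8: ref 1 -> HIT, frames=[4,1]
Step 9: ref 3 -> FAULT, evict 4, frames=[3,1]
At step 9: evicted page 4

Answer: 4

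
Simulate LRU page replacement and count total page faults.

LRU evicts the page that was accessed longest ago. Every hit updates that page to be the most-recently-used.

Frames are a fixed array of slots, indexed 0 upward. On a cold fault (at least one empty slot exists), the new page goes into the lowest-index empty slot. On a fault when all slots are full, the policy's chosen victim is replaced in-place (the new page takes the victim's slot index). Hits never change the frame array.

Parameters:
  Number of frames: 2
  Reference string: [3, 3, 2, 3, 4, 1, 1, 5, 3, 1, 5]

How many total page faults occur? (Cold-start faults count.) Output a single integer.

Step 0: ref 3 → FAULT, frames=[3,-]
Step 1: ref 3 → HIT, frames=[3,-]
Step 2: ref 2 → FAULT, frames=[3,2]
Step 3: ref 3 → HIT, frames=[3,2]
Step 4: ref 4 → FAULT (evict 2), frames=[3,4]
Step 5: ref 1 → FAULT (evict 3), frames=[1,4]
Step 6: ref 1 → HIT, frames=[1,4]
Step 7: ref 5 → FAULT (evict 4), frames=[1,5]
Step 8: ref 3 → FAULT (evict 1), frames=[3,5]
Step 9: ref 1 → FAULT (evict 5), frames=[3,1]
Step 10: ref 5 → FAULT (evict 3), frames=[5,1]
Total faults: 8

Answer: 8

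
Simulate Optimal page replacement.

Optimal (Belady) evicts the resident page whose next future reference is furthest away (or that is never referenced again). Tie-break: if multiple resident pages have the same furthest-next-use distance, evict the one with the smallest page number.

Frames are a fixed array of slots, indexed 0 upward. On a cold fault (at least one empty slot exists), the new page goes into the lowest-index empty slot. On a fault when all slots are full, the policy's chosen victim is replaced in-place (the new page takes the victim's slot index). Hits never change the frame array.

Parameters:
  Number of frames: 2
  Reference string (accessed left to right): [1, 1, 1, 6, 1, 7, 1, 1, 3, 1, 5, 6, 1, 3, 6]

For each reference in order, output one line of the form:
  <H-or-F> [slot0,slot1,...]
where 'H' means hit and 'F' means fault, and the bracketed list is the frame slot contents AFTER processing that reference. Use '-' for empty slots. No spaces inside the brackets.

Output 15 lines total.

F [1,-]
H [1,-]
H [1,-]
F [1,6]
H [1,6]
F [1,7]
H [1,7]
H [1,7]
F [1,3]
H [1,3]
F [1,5]
F [1,6]
H [1,6]
F [3,6]
H [3,6]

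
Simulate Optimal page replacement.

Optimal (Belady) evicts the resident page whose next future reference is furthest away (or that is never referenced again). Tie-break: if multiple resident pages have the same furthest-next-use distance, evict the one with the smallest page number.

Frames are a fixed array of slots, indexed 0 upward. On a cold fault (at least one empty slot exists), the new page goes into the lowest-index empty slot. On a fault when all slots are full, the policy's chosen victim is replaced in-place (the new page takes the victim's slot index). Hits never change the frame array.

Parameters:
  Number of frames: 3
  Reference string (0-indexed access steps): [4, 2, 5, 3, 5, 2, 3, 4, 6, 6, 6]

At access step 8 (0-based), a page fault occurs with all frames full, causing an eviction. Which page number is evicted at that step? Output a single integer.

Step 0: ref 4 -> FAULT, frames=[4,-,-]
Step 1: ref 2 -> FAULT, frames=[4,2,-]
Step 2: ref 5 -> FAULT, frames=[4,2,5]
Step 3: ref 3 -> FAULT, evict 4, frames=[3,2,5]
Step 4: ref 5 -> HIT, frames=[3,2,5]
Step 5: ref 2 -> HIT, frames=[3,2,5]
Step 6: ref 3 -> HIT, frames=[3,2,5]
Step 7: ref 4 -> FAULT, evict 2, frames=[3,4,5]
Step 8: ref 6 -> FAULT, evict 3, frames=[6,4,5]
At step 8: evicted page 3

Answer: 3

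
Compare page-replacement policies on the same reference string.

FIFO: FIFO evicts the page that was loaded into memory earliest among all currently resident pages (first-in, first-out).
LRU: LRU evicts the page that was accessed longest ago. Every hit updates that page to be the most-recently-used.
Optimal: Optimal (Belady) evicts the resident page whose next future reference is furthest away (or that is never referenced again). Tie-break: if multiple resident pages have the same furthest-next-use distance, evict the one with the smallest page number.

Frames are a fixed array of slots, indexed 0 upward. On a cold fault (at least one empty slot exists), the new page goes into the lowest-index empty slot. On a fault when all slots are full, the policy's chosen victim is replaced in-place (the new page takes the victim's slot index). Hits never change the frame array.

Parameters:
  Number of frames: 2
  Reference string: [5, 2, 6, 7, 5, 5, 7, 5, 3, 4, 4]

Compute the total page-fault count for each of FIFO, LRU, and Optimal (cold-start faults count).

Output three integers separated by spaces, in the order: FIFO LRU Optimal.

Answer: 7 7 6

Derivation:
--- FIFO ---
  step 0: ref 5 -> FAULT, frames=[5,-] (faults so far: 1)
  step 1: ref 2 -> FAULT, frames=[5,2] (faults so far: 2)
  step 2: ref 6 -> FAULT, evict 5, frames=[6,2] (faults so far: 3)
  step 3: ref 7 -> FAULT, evict 2, frames=[6,7] (faults so far: 4)
  step 4: ref 5 -> FAULT, evict 6, frames=[5,7] (faults so far: 5)
  step 5: ref 5 -> HIT, frames=[5,7] (faults so far: 5)
  step 6: ref 7 -> HIT, frames=[5,7] (faults so far: 5)
  step 7: ref 5 -> HIT, frames=[5,7] (faults so far: 5)
  step 8: ref 3 -> FAULT, evict 7, frames=[5,3] (faults so far: 6)
  step 9: ref 4 -> FAULT, evict 5, frames=[4,3] (faults so far: 7)
  step 10: ref 4 -> HIT, frames=[4,3] (faults so far: 7)
  FIFO total faults: 7
--- LRU ---
  step 0: ref 5 -> FAULT, frames=[5,-] (faults so far: 1)
  step 1: ref 2 -> FAULT, frames=[5,2] (faults so far: 2)
  step 2: ref 6 -> FAULT, evict 5, frames=[6,2] (faults so far: 3)
  step 3: ref 7 -> FAULT, evict 2, frames=[6,7] (faults so far: 4)
  step 4: ref 5 -> FAULT, evict 6, frames=[5,7] (faults so far: 5)
  step 5: ref 5 -> HIT, frames=[5,7] (faults so far: 5)
  step 6: ref 7 -> HIT, frames=[5,7] (faults so far: 5)
  step 7: ref 5 -> HIT, frames=[5,7] (faults so far: 5)
  step 8: ref 3 -> FAULT, evict 7, frames=[5,3] (faults so far: 6)
  step 9: ref 4 -> FAULT, evict 5, frames=[4,3] (faults so far: 7)
  step 10: ref 4 -> HIT, frames=[4,3] (faults so far: 7)
  LRU total faults: 7
--- Optimal ---
  step 0: ref 5 -> FAULT, frames=[5,-] (faults so far: 1)
  step 1: ref 2 -> FAULT, frames=[5,2] (faults so far: 2)
  step 2: ref 6 -> FAULT, evict 2, frames=[5,6] (faults so far: 3)
  step 3: ref 7 -> FAULT, evict 6, frames=[5,7] (faults so far: 4)
  step 4: ref 5 -> HIT, frames=[5,7] (faults so far: 4)
  step 5: ref 5 -> HIT, frames=[5,7] (faults so far: 4)
  step 6: ref 7 -> HIT, frames=[5,7] (faults so far: 4)
  step 7: ref 5 -> HIT, frames=[5,7] (faults so far: 4)
  step 8: ref 3 -> FAULT, evict 5, frames=[3,7] (faults so far: 5)
  step 9: ref 4 -> FAULT, evict 3, frames=[4,7] (faults so far: 6)
  step 10: ref 4 -> HIT, frames=[4,7] (faults so far: 6)
  Optimal total faults: 6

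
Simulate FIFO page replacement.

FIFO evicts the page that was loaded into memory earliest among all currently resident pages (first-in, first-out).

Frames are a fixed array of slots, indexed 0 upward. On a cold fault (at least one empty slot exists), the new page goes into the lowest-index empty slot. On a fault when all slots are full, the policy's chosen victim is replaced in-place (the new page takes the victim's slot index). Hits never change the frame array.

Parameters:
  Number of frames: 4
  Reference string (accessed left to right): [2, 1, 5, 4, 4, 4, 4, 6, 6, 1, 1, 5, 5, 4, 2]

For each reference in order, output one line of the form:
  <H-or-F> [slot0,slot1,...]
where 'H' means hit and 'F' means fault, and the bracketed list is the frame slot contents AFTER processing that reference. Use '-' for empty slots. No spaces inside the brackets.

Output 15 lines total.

F [2,-,-,-]
F [2,1,-,-]
F [2,1,5,-]
F [2,1,5,4]
H [2,1,5,4]
H [2,1,5,4]
H [2,1,5,4]
F [6,1,5,4]
H [6,1,5,4]
H [6,1,5,4]
H [6,1,5,4]
H [6,1,5,4]
H [6,1,5,4]
H [6,1,5,4]
F [6,2,5,4]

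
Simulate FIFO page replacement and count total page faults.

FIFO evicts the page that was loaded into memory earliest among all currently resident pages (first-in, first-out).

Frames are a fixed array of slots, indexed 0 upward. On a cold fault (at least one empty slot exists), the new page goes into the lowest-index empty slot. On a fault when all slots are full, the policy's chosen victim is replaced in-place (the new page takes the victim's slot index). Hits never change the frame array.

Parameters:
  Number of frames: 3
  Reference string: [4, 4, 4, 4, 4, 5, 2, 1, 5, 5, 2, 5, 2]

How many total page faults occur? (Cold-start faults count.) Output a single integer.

Step 0: ref 4 → FAULT, frames=[4,-,-]
Step 1: ref 4 → HIT, frames=[4,-,-]
Step 2: ref 4 → HIT, frames=[4,-,-]
Step 3: ref 4 → HIT, frames=[4,-,-]
Step 4: ref 4 → HIT, frames=[4,-,-]
Step 5: ref 5 → FAULT, frames=[4,5,-]
Step 6: ref 2 → FAULT, frames=[4,5,2]
Step 7: ref 1 → FAULT (evict 4), frames=[1,5,2]
Step 8: ref 5 → HIT, frames=[1,5,2]
Step 9: ref 5 → HIT, frames=[1,5,2]
Step 10: ref 2 → HIT, frames=[1,5,2]
Step 11: ref 5 → HIT, frames=[1,5,2]
Step 12: ref 2 → HIT, frames=[1,5,2]
Total faults: 4

Answer: 4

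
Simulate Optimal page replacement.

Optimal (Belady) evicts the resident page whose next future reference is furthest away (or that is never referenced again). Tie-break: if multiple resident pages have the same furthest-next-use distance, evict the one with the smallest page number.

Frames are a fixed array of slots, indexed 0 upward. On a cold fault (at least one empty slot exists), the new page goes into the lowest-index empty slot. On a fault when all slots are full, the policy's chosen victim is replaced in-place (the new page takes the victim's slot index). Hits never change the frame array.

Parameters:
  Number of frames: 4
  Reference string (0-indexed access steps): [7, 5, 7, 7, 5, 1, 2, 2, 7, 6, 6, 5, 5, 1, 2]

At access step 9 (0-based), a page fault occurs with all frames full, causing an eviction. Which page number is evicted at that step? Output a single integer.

Answer: 7

Derivation:
Step 0: ref 7 -> FAULT, frames=[7,-,-,-]
Step 1: ref 5 -> FAULT, frames=[7,5,-,-]
Step 2: ref 7 -> HIT, frames=[7,5,-,-]
Step 3: ref 7 -> HIT, frames=[7,5,-,-]
Step 4: ref 5 -> HIT, frames=[7,5,-,-]
Step 5: ref 1 -> FAULT, frames=[7,5,1,-]
Step 6: ref 2 -> FAULT, frames=[7,5,1,2]
Step 7: ref 2 -> HIT, frames=[7,5,1,2]
Step 8: ref 7 -> HIT, frames=[7,5,1,2]
Step 9: ref 6 -> FAULT, evict 7, frames=[6,5,1,2]
At step 9: evicted page 7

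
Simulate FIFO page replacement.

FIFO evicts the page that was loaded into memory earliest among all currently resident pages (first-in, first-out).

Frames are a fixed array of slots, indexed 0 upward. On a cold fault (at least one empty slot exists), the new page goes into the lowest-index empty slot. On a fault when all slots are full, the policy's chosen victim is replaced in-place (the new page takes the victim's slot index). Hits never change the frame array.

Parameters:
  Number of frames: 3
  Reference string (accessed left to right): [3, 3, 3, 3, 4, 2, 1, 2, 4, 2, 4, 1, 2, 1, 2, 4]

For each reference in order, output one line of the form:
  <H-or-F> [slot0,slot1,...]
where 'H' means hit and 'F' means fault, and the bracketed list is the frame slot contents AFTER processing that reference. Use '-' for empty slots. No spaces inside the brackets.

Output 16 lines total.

F [3,-,-]
H [3,-,-]
H [3,-,-]
H [3,-,-]
F [3,4,-]
F [3,4,2]
F [1,4,2]
H [1,4,2]
H [1,4,2]
H [1,4,2]
H [1,4,2]
H [1,4,2]
H [1,4,2]
H [1,4,2]
H [1,4,2]
H [1,4,2]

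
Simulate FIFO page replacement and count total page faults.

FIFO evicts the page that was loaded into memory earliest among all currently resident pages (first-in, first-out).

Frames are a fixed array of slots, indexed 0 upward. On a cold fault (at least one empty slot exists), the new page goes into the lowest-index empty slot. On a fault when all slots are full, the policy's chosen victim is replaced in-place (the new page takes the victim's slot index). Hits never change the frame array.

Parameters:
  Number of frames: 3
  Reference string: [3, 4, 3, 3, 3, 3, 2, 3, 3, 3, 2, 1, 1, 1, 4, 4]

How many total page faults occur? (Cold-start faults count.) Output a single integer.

Step 0: ref 3 → FAULT, frames=[3,-,-]
Step 1: ref 4 → FAULT, frames=[3,4,-]
Step 2: ref 3 → HIT, frames=[3,4,-]
Step 3: ref 3 → HIT, frames=[3,4,-]
Step 4: ref 3 → HIT, frames=[3,4,-]
Step 5: ref 3 → HIT, frames=[3,4,-]
Step 6: ref 2 → FAULT, frames=[3,4,2]
Step 7: ref 3 → HIT, frames=[3,4,2]
Step 8: ref 3 → HIT, frames=[3,4,2]
Step 9: ref 3 → HIT, frames=[3,4,2]
Step 10: ref 2 → HIT, frames=[3,4,2]
Step 11: ref 1 → FAULT (evict 3), frames=[1,4,2]
Step 12: ref 1 → HIT, frames=[1,4,2]
Step 13: ref 1 → HIT, frames=[1,4,2]
Step 14: ref 4 → HIT, frames=[1,4,2]
Step 15: ref 4 → HIT, frames=[1,4,2]
Total faults: 4

Answer: 4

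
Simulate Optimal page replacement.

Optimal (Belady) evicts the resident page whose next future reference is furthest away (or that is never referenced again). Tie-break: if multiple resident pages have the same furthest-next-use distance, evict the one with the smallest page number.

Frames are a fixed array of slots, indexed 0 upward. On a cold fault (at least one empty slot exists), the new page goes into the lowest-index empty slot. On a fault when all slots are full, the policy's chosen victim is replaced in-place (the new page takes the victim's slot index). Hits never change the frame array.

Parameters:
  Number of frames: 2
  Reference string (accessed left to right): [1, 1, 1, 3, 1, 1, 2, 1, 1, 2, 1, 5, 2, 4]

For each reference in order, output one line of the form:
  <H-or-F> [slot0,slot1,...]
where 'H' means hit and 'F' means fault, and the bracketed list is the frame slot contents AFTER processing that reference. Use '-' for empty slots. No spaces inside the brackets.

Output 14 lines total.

F [1,-]
H [1,-]
H [1,-]
F [1,3]
H [1,3]
H [1,3]
F [1,2]
H [1,2]
H [1,2]
H [1,2]
H [1,2]
F [5,2]
H [5,2]
F [5,4]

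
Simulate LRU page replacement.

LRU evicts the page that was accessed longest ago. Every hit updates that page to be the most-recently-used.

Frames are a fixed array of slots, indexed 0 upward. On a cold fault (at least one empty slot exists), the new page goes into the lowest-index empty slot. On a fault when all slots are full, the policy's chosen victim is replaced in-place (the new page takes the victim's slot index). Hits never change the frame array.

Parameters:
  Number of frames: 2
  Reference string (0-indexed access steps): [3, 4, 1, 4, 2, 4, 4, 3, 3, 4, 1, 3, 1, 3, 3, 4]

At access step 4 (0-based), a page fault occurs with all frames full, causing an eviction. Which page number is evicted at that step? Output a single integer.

Answer: 1

Derivation:
Step 0: ref 3 -> FAULT, frames=[3,-]
Step 1: ref 4 -> FAULT, frames=[3,4]
Step 2: ref 1 -> FAULT, evict 3, frames=[1,4]
Step 3: ref 4 -> HIT, frames=[1,4]
Step 4: ref 2 -> FAULT, evict 1, frames=[2,4]
At step 4: evicted page 1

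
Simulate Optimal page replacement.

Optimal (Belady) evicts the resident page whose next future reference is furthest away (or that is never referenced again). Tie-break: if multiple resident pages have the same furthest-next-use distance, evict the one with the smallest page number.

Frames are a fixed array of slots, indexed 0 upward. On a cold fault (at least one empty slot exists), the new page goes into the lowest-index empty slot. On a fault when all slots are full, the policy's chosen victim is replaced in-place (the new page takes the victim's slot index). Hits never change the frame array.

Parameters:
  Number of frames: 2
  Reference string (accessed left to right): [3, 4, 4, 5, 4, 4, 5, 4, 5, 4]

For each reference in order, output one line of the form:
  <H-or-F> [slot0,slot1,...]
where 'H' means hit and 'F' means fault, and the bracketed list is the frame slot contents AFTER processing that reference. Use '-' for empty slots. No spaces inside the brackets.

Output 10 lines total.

F [3,-]
F [3,4]
H [3,4]
F [5,4]
H [5,4]
H [5,4]
H [5,4]
H [5,4]
H [5,4]
H [5,4]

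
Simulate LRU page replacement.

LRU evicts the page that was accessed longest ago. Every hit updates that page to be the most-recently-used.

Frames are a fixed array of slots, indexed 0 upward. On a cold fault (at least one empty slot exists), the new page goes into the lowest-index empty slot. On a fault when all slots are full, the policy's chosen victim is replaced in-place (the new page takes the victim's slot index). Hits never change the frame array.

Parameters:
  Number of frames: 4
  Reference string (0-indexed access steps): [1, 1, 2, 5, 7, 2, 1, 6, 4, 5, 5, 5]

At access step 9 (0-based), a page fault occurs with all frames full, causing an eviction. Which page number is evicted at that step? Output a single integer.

Step 0: ref 1 -> FAULT, frames=[1,-,-,-]
Step 1: ref 1 -> HIT, frames=[1,-,-,-]
Step 2: ref 2 -> FAULT, frames=[1,2,-,-]
Step 3: ref 5 -> FAULT, frames=[1,2,5,-]
Step 4: ref 7 -> FAULT, frames=[1,2,5,7]
Step 5: ref 2 -> HIT, frames=[1,2,5,7]
Step 6: ref 1 -> HIT, frames=[1,2,5,7]
Step 7: ref 6 -> FAULT, evict 5, frames=[1,2,6,7]
Step 8: ref 4 -> FAULT, evict 7, frames=[1,2,6,4]
Step 9: ref 5 -> FAULT, evict 2, frames=[1,5,6,4]
At step 9: evicted page 2

Answer: 2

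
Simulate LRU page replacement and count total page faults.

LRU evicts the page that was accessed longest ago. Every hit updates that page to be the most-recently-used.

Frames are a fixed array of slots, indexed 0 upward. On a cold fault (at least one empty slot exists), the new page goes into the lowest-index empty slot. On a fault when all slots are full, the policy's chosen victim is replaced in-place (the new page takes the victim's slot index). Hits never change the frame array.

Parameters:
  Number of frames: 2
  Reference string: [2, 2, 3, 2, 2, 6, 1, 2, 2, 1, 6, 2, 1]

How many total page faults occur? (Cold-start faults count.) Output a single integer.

Answer: 8

Derivation:
Step 0: ref 2 → FAULT, frames=[2,-]
Step 1: ref 2 → HIT, frames=[2,-]
Step 2: ref 3 → FAULT, frames=[2,3]
Step 3: ref 2 → HIT, frames=[2,3]
Step 4: ref 2 → HIT, frames=[2,3]
Step 5: ref 6 → FAULT (evict 3), frames=[2,6]
Step 6: ref 1 → FAULT (evict 2), frames=[1,6]
Step 7: ref 2 → FAULT (evict 6), frames=[1,2]
Step 8: ref 2 → HIT, frames=[1,2]
Step 9: ref 1 → HIT, frames=[1,2]
Step 10: ref 6 → FAULT (evict 2), frames=[1,6]
Step 11: ref 2 → FAULT (evict 1), frames=[2,6]
Step 12: ref 1 → FAULT (evict 6), frames=[2,1]
Total faults: 8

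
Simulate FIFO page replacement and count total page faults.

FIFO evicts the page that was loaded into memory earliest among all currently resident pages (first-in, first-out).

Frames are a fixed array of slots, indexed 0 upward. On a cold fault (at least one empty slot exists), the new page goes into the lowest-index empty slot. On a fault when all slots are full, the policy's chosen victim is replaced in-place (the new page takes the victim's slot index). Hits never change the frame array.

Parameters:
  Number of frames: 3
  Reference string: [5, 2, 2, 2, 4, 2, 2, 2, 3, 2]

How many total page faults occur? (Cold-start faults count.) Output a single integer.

Answer: 4

Derivation:
Step 0: ref 5 → FAULT, frames=[5,-,-]
Step 1: ref 2 → FAULT, frames=[5,2,-]
Step 2: ref 2 → HIT, frames=[5,2,-]
Step 3: ref 2 → HIT, frames=[5,2,-]
Step 4: ref 4 → FAULT, frames=[5,2,4]
Step 5: ref 2 → HIT, frames=[5,2,4]
Step 6: ref 2 → HIT, frames=[5,2,4]
Step 7: ref 2 → HIT, frames=[5,2,4]
Step 8: ref 3 → FAULT (evict 5), frames=[3,2,4]
Step 9: ref 2 → HIT, frames=[3,2,4]
Total faults: 4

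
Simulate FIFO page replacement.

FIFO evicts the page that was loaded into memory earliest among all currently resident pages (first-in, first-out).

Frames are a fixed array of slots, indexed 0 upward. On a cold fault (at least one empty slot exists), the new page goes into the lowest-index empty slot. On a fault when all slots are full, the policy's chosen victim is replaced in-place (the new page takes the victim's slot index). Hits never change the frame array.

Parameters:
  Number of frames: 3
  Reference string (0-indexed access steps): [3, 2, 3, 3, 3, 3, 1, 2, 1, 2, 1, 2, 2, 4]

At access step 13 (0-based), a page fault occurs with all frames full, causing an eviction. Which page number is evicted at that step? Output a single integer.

Answer: 3

Derivation:
Step 0: ref 3 -> FAULT, frames=[3,-,-]
Step 1: ref 2 -> FAULT, frames=[3,2,-]
Step 2: ref 3 -> HIT, frames=[3,2,-]
Step 3: ref 3 -> HIT, frames=[3,2,-]
Step 4: ref 3 -> HIT, frames=[3,2,-]
Step 5: ref 3 -> HIT, frames=[3,2,-]
Step 6: ref 1 -> FAULT, frames=[3,2,1]
Step 7: ref 2 -> HIT, frames=[3,2,1]
Step 8: ref 1 -> HIT, frames=[3,2,1]
Step 9: ref 2 -> HIT, frames=[3,2,1]
Step 10: ref 1 -> HIT, frames=[3,2,1]
Step 11: ref 2 -> HIT, frames=[3,2,1]
Step 12: ref 2 -> HIT, frames=[3,2,1]
Step 13: ref 4 -> FAULT, evict 3, frames=[4,2,1]
At step 13: evicted page 3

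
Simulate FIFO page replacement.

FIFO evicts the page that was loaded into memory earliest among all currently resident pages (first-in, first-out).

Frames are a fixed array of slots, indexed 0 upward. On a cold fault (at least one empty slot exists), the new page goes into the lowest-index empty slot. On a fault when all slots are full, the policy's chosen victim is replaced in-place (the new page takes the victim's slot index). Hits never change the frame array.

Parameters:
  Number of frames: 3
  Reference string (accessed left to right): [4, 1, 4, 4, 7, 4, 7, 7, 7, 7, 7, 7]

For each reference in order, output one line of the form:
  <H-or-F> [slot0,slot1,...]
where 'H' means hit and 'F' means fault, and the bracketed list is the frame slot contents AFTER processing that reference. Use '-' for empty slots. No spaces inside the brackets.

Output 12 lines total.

F [4,-,-]
F [4,1,-]
H [4,1,-]
H [4,1,-]
F [4,1,7]
H [4,1,7]
H [4,1,7]
H [4,1,7]
H [4,1,7]
H [4,1,7]
H [4,1,7]
H [4,1,7]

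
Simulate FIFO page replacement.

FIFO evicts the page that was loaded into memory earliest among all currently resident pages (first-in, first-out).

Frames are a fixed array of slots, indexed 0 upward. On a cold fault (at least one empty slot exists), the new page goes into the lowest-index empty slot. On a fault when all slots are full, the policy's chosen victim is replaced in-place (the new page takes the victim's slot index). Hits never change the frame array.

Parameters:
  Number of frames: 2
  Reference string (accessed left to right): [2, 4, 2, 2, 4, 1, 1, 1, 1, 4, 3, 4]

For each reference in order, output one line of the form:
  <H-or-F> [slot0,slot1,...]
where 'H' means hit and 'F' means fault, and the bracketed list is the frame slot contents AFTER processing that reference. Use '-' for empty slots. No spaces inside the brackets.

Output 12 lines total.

F [2,-]
F [2,4]
H [2,4]
H [2,4]
H [2,4]
F [1,4]
H [1,4]
H [1,4]
H [1,4]
H [1,4]
F [1,3]
F [4,3]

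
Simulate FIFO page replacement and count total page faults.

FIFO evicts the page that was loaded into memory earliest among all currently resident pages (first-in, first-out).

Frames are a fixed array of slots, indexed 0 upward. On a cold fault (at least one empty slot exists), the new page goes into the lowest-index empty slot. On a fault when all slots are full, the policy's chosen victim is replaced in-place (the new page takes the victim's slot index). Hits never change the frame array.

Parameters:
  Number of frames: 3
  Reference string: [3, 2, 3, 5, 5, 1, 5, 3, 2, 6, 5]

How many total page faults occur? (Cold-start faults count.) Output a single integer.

Step 0: ref 3 → FAULT, frames=[3,-,-]
Step 1: ref 2 → FAULT, frames=[3,2,-]
Step 2: ref 3 → HIT, frames=[3,2,-]
Step 3: ref 5 → FAULT, frames=[3,2,5]
Step 4: ref 5 → HIT, frames=[3,2,5]
Step 5: ref 1 → FAULT (evict 3), frames=[1,2,5]
Step 6: ref 5 → HIT, frames=[1,2,5]
Step 7: ref 3 → FAULT (evict 2), frames=[1,3,5]
Step 8: ref 2 → FAULT (evict 5), frames=[1,3,2]
Step 9: ref 6 → FAULT (evict 1), frames=[6,3,2]
Step 10: ref 5 → FAULT (evict 3), frames=[6,5,2]
Total faults: 8

Answer: 8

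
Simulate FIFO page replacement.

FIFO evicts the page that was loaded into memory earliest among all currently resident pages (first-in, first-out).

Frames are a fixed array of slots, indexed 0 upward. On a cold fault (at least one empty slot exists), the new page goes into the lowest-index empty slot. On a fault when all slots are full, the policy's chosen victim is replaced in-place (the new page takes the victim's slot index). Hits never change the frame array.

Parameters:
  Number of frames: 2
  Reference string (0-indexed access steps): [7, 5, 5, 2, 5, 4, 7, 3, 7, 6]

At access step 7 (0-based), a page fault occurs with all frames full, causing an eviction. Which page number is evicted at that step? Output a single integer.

Step 0: ref 7 -> FAULT, frames=[7,-]
Step 1: ref 5 -> FAULT, frames=[7,5]
Step 2: ref 5 -> HIT, frames=[7,5]
Step 3: ref 2 -> FAULT, evict 7, frames=[2,5]
Step 4: ref 5 -> HIT, frames=[2,5]
Step 5: ref 4 -> FAULT, evict 5, frames=[2,4]
Step 6: ref 7 -> FAULT, evict 2, frames=[7,4]
Step 7: ref 3 -> FAULT, evict 4, frames=[7,3]
At step 7: evicted page 4

Answer: 4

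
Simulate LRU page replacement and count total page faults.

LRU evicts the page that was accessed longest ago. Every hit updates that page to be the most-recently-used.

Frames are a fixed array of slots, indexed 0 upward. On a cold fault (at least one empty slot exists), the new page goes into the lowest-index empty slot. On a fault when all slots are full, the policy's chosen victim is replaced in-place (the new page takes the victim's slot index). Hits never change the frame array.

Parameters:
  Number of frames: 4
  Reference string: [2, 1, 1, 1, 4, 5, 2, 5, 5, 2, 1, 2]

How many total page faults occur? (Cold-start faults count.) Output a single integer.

Step 0: ref 2 → FAULT, frames=[2,-,-,-]
Step 1: ref 1 → FAULT, frames=[2,1,-,-]
Step 2: ref 1 → HIT, frames=[2,1,-,-]
Step 3: ref 1 → HIT, frames=[2,1,-,-]
Step 4: ref 4 → FAULT, frames=[2,1,4,-]
Step 5: ref 5 → FAULT, frames=[2,1,4,5]
Step 6: ref 2 → HIT, frames=[2,1,4,5]
Step 7: ref 5 → HIT, frames=[2,1,4,5]
Step 8: ref 5 → HIT, frames=[2,1,4,5]
Step 9: ref 2 → HIT, frames=[2,1,4,5]
Step 10: ref 1 → HIT, frames=[2,1,4,5]
Step 11: ref 2 → HIT, frames=[2,1,4,5]
Total faults: 4

Answer: 4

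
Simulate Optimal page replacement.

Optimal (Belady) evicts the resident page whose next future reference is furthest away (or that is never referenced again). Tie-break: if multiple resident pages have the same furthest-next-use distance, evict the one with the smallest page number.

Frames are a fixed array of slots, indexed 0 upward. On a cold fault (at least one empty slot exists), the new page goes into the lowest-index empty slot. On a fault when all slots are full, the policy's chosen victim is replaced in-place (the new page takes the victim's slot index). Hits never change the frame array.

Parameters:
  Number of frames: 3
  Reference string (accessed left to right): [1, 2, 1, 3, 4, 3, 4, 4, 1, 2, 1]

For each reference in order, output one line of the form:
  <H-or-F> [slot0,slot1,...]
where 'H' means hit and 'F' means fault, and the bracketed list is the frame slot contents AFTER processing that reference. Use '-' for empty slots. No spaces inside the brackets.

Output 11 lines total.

F [1,-,-]
F [1,2,-]
H [1,2,-]
F [1,2,3]
F [1,4,3]
H [1,4,3]
H [1,4,3]
H [1,4,3]
H [1,4,3]
F [1,4,2]
H [1,4,2]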